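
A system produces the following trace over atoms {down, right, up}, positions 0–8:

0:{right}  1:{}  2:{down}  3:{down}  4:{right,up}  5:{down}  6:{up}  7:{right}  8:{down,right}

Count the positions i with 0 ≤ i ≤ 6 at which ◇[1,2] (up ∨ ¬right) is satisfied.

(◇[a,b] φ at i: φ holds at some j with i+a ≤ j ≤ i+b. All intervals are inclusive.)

6

Evaluate at each i in [0,6]:
  i=0: ✓ (witness j=1)
  i=1: ✓ (witness j=2)
  i=2: ✓ (witness j=3)
  i=3: ✓ (witness j=4)
  i=4: ✓ (witness j=5)
  i=5: ✓ (witness j=6)
  i=6: ✗ (none in [7,8])
Positions where it holds: {0, 1, 2, 3, 4, 5} → 6.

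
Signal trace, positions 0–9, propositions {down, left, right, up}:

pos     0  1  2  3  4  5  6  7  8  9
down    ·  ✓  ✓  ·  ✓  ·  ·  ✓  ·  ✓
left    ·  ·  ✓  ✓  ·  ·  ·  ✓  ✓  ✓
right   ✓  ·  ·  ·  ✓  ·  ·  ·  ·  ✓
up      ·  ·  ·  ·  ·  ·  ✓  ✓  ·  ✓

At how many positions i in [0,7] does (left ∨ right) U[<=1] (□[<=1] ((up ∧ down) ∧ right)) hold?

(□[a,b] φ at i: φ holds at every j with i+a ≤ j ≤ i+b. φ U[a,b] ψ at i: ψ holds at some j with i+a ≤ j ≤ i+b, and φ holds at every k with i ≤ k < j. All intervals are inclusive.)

0

Evaluate at each i in [0,7]:
  i=0: ✗ (no rhs in [0,1])
  i=1: ✗ (no rhs in [1,2])
  i=2: ✗ (no rhs in [2,3])
  i=3: ✗ (no rhs in [3,4])
  i=4: ✗ (no rhs in [4,5])
  i=5: ✗ (no rhs in [5,6])
  i=6: ✗ (no rhs in [6,7])
  i=7: ✗ (no rhs in [7,8])
Positions where it holds: {} → 0.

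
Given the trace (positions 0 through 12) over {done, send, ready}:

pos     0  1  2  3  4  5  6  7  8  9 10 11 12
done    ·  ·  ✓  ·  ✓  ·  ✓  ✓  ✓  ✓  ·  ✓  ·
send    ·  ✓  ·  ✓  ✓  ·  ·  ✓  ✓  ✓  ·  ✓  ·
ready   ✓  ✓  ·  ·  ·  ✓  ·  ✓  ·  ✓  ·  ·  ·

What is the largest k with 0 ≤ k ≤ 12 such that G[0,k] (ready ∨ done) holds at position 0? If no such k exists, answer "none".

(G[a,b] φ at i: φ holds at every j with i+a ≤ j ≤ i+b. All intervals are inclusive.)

(ready ∨ done) must hold from j=0 onward; find where it first fails.
  j=0: holds
  j=1: holds
  j=2: holds
  j=3: fails
Holds on [0,2], so largest k = 2.

2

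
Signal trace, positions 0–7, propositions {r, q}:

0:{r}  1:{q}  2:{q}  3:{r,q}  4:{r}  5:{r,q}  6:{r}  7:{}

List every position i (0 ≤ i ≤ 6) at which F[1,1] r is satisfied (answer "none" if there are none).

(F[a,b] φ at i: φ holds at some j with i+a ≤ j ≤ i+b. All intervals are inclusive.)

2, 3, 4, 5

Evaluate at each i in [0,6]:
  i=0: ✗ (none in [1,1])
  i=1: ✗ (none in [2,2])
  i=2: ✓ (witness j=3)
  i=3: ✓ (witness j=4)
  i=4: ✓ (witness j=5)
  i=5: ✓ (witness j=6)
  i=6: ✗ (none in [7,7])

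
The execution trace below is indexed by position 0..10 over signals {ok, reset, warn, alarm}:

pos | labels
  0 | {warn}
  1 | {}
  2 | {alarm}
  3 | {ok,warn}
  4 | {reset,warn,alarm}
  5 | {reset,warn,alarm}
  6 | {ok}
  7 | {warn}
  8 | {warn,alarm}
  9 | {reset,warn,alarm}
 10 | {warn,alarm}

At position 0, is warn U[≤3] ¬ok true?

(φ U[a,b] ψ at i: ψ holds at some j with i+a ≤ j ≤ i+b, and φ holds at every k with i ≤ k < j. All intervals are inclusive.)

Need some j in [0,3] with ¬ok, and warn at every k in [0,j-1].
  j=0: ¬ok holds; no prefix to check → satisfied.

Yes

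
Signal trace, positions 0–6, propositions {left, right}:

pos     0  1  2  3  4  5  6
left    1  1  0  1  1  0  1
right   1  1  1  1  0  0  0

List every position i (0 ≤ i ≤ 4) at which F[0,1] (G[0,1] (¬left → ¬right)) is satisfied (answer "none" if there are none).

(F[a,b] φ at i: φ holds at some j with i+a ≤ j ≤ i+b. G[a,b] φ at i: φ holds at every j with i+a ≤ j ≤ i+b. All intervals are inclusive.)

Evaluate at each i in [0,4]:
  i=0: ✓ (witness j=0)
  i=1: ✗ (none in [1,2])
  i=2: ✓ (witness j=3)
  i=3: ✓ (witness j=3)
  i=4: ✓ (witness j=4)

0, 2, 3, 4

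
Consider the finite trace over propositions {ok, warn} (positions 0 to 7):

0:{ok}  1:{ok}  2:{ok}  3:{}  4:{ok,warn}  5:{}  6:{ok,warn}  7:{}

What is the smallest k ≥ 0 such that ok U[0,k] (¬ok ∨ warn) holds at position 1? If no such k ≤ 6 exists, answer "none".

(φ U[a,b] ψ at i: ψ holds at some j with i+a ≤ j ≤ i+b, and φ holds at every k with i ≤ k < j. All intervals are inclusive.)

Need earliest j ≥ 1 with (¬ok ∨ warn), and ok at every k in [1,j-1].
  j=1: rhs fails.
  j=2: rhs fails.
  j=3: rhs holds; lhs holds on [1,2]. k = 2.

2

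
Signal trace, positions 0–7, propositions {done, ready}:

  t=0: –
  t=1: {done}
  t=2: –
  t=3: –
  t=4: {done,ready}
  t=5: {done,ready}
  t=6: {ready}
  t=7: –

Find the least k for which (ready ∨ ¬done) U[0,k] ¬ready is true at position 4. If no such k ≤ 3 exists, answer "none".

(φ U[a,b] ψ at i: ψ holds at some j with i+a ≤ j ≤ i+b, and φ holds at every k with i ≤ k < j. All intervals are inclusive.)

Need earliest j ≥ 4 with ¬ready, and (ready ∨ ¬done) at every k in [4,j-1].
  j=4: rhs fails.
  j=5: rhs fails.
  j=6: rhs fails.
  j=7: rhs holds; lhs holds on [4,6]. k = 3.

3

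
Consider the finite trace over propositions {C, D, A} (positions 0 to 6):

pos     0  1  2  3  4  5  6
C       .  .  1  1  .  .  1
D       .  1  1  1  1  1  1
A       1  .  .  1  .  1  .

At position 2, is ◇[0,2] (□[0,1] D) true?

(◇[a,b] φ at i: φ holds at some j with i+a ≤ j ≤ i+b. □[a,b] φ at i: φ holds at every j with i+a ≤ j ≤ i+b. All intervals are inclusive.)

Check □[0,1] D at each j in [2,4]:
  j=2: holds on [2,3]
  j=3: holds on [3,4]
  j=4: holds on [4,5]
Found at j=2 → formula holds.

Holds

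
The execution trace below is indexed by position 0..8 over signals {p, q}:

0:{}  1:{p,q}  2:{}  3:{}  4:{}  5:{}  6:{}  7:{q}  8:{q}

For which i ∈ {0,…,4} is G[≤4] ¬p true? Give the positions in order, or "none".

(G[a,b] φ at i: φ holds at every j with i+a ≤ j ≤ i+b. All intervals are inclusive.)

Evaluate at each i in [0,4]:
  i=0: ✗ (fails at j=1)
  i=1: ✗ (fails at j=1)
  i=2: ✓ (all of [2,6])
  i=3: ✓ (all of [3,7])
  i=4: ✓ (all of [4,8])

2, 3, 4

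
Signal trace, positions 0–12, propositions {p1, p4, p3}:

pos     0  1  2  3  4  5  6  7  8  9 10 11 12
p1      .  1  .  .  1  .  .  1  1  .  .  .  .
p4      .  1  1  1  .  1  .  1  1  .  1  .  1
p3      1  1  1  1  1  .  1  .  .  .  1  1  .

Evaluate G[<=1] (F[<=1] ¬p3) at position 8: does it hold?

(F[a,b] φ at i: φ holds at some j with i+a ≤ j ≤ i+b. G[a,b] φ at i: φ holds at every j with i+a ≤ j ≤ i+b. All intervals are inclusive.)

True

Check F[<=1] ¬p3 at every j in [8,9]:
  j=8: holds (witness at 8)
  j=9: holds (witness at 9)
All positions satisfy it → formula holds.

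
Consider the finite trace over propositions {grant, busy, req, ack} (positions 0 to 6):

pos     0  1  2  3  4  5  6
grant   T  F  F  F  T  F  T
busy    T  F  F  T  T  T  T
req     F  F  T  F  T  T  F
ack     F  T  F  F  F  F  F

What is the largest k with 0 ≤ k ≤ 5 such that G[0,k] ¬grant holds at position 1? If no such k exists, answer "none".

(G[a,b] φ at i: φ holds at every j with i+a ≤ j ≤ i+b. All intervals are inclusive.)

2

¬grant must hold from j=1 onward; find where it first fails.
  j=1: holds
  j=2: holds
  j=3: holds
  j=4: fails
Holds on [1,3], so largest k = 2.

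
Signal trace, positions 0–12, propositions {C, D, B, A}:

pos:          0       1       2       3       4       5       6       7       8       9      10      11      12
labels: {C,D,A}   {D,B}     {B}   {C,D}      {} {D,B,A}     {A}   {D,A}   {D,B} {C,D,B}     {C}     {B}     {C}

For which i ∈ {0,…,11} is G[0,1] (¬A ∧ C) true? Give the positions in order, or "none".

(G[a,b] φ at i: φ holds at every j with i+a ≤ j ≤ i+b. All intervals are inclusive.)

9

Evaluate at each i in [0,11]:
  i=0: ✗ (fails at j=0)
  i=1: ✗ (fails at j=1)
  i=2: ✗ (fails at j=2)
  i=3: ✗ (fails at j=4)
  i=4: ✗ (fails at j=4)
  i=5: ✗ (fails at j=5)
  i=6: ✗ (fails at j=6)
  i=7: ✗ (fails at j=7)
  i=8: ✗ (fails at j=8)
  i=9: ✓ (all of [9,10])
  i=10: ✗ (fails at j=11)
  i=11: ✗ (fails at j=11)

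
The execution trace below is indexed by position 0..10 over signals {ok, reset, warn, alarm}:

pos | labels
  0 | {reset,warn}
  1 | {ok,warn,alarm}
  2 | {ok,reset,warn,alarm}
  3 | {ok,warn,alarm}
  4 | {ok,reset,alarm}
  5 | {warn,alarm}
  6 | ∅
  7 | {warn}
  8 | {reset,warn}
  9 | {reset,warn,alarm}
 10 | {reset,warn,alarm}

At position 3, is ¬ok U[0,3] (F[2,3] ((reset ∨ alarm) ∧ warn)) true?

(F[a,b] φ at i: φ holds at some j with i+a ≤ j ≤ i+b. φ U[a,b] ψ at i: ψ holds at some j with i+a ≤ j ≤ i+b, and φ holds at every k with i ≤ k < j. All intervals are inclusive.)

Need some j in [3,6] with F[2,3] ((reset ∨ alarm) ∧ warn), and ¬ok at every k in [3,j-1].
  j=3: F[2,3] ((reset ∨ alarm) ∧ warn) holds; no prefix to check → satisfied.

True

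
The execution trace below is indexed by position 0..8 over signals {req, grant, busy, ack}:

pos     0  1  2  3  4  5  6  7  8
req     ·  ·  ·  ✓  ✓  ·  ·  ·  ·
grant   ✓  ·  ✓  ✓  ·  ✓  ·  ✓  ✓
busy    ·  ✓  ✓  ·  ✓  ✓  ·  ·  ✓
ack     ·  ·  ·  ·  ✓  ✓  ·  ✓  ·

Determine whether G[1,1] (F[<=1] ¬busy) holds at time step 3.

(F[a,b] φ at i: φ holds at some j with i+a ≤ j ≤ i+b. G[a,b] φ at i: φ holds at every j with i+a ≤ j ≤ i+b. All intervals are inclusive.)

Check F[<=1] ¬busy at every j in [4,4]:
  j=4: fails (none in [4,5])
Fails at j=4 → formula fails.

No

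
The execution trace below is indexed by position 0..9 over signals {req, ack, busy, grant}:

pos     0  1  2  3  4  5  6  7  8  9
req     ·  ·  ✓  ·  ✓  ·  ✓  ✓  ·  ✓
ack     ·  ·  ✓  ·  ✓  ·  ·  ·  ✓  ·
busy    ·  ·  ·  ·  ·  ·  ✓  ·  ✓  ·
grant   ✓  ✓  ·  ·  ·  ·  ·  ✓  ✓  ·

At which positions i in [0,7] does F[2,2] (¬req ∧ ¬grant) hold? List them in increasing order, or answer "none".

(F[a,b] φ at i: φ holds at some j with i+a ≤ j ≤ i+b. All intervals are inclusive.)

1, 3

Evaluate at each i in [0,7]:
  i=0: ✗ (none in [2,2])
  i=1: ✓ (witness j=3)
  i=2: ✗ (none in [4,4])
  i=3: ✓ (witness j=5)
  i=4: ✗ (none in [6,6])
  i=5: ✗ (none in [7,7])
  i=6: ✗ (none in [8,8])
  i=7: ✗ (none in [9,9])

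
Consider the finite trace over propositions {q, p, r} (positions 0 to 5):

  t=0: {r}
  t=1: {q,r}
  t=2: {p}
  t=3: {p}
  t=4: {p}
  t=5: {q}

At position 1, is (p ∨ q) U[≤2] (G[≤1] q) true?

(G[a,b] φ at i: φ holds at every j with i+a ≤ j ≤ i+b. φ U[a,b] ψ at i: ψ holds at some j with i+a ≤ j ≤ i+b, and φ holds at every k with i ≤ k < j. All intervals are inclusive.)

Need some j in [1,3] with G[≤1] q, and (p ∨ q) at every k in [1,j-1].
  j=1: G[≤1] q — fails at 2.
  j=2: G[≤1] q — fails at 2.
  j=3: G[≤1] q — fails at 3.
No j in the window works → until fails.

Does not hold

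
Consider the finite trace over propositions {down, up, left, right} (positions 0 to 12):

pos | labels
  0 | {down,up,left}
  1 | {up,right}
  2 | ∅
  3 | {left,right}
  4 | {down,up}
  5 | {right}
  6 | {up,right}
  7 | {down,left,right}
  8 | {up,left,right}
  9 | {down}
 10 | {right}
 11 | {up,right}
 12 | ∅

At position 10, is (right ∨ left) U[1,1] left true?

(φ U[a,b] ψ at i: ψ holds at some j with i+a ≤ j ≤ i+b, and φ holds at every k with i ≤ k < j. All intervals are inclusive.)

Need some j in [11,11] with left, and (right ∨ left) at every k in [10,j-1].
  j=11: left false.
No j in the window works → until fails.

No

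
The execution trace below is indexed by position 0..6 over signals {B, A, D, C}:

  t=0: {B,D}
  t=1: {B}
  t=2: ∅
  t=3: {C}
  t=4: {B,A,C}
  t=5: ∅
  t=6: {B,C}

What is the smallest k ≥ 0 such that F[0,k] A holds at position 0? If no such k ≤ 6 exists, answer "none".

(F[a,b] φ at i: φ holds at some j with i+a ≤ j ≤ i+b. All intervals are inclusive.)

Scan j = 0,1,… for A:
  j=0: fails
  j=1: fails
  j=2: fails
  j=3: fails
  j=4: holds
First hit at j=4, so smallest k = 4-0 = 4.

4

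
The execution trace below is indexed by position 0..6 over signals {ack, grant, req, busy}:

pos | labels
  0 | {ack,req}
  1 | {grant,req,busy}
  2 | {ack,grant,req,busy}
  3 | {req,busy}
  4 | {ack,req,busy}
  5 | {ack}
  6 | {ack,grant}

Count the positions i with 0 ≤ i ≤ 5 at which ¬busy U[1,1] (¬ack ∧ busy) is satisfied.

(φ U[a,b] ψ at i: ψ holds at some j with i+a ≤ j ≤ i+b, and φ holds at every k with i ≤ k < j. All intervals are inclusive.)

1

Evaluate at each i in [0,5]:
  i=0: ✓ (rhs at j=1; lhs holds on [0,0])
  i=1: ✗ (no rhs in [2,2])
  i=2: ✗ (lhs fails at k=2 before rhs at j=3)
  i=3: ✗ (no rhs in [4,4])
  i=4: ✗ (no rhs in [5,5])
  i=5: ✗ (no rhs in [6,6])
Positions where it holds: {0} → 1.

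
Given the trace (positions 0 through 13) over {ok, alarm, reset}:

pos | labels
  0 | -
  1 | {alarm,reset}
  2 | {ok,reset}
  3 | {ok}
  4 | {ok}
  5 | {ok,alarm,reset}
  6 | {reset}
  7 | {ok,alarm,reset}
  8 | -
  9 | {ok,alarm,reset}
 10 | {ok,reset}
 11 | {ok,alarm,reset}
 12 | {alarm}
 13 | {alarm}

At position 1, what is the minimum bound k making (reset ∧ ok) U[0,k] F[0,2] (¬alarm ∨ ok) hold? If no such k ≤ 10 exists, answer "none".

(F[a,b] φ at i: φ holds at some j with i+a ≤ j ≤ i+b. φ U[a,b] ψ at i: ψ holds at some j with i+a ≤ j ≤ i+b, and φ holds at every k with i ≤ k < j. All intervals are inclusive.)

Need earliest j ≥ 1 with F[0,2] (¬alarm ∨ ok), and (reset ∧ ok) at every k in [1,j-1].
  j=1: rhs holds (empty prefix). k = 0.

0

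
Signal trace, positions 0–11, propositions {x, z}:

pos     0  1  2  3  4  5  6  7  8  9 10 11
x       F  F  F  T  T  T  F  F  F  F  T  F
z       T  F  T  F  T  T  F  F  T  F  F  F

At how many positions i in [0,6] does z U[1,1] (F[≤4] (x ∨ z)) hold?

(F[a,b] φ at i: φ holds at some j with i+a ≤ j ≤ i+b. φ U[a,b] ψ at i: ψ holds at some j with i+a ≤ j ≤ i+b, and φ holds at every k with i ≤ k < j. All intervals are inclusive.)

Evaluate at each i in [0,6]:
  i=0: ✓ (rhs at j=1; lhs holds on [0,0])
  i=1: ✗ (lhs fails at k=1 before rhs at j=2)
  i=2: ✓ (rhs at j=3; lhs holds on [2,2])
  i=3: ✗ (lhs fails at k=3 before rhs at j=4)
  i=4: ✓ (rhs at j=5; lhs holds on [4,4])
  i=5: ✓ (rhs at j=6; lhs holds on [5,5])
  i=6: ✗ (lhs fails at k=6 before rhs at j=7)
Positions where it holds: {0, 2, 4, 5} → 4.

4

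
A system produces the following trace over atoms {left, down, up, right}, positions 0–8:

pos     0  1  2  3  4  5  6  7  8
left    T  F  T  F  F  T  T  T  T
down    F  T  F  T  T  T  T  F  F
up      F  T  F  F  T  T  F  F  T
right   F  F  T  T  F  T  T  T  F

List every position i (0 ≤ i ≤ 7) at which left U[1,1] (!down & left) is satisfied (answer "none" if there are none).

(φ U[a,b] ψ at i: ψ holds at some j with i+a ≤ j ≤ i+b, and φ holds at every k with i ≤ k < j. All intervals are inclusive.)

6, 7

Evaluate at each i in [0,7]:
  i=0: ✗ (no rhs in [1,1])
  i=1: ✗ (lhs fails at k=1 before rhs at j=2)
  i=2: ✗ (no rhs in [3,3])
  i=3: ✗ (no rhs in [4,4])
  i=4: ✗ (no rhs in [5,5])
  i=5: ✗ (no rhs in [6,6])
  i=6: ✓ (rhs at j=7; lhs holds on [6,6])
  i=7: ✓ (rhs at j=8; lhs holds on [7,7])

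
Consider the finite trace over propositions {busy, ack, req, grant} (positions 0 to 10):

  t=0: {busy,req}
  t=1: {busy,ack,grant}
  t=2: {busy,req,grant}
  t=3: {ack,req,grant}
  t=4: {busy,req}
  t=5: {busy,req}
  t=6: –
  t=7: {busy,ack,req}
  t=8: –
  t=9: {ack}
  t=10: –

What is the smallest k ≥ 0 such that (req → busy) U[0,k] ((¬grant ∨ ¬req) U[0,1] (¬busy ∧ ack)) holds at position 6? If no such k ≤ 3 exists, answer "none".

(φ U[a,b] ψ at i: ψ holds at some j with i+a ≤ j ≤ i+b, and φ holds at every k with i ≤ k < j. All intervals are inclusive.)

Need earliest j ≥ 6 with ((¬grant ∨ ¬req) U[0,1] (¬busy ∧ ack)), and (req → busy) at every k in [6,j-1].
  j=6: rhs fails.
  j=7: rhs fails.
  j=8: rhs holds; lhs holds on [6,7]. k = 2.

2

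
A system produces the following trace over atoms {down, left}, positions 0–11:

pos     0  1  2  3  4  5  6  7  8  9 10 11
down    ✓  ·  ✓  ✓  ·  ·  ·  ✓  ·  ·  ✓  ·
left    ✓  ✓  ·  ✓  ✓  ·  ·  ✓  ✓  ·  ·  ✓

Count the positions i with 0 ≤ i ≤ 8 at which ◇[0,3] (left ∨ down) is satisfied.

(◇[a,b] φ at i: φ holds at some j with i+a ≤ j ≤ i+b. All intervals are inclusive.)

9

Evaluate at each i in [0,8]:
  i=0: ✓ (witness j=0)
  i=1: ✓ (witness j=1)
  i=2: ✓ (witness j=2)
  i=3: ✓ (witness j=3)
  i=4: ✓ (witness j=4)
  i=5: ✓ (witness j=7)
  i=6: ✓ (witness j=7)
  i=7: ✓ (witness j=7)
  i=8: ✓ (witness j=8)
Positions where it holds: {0, 1, 2, 3, 4, 5, 6, 7, 8} → 9.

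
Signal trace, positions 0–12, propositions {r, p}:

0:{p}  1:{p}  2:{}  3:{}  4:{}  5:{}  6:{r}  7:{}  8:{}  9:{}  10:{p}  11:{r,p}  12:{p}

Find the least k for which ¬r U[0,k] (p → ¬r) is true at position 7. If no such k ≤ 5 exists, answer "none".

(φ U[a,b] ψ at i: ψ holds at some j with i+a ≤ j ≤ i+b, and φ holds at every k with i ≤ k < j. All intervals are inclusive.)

0

Need earliest j ≥ 7 with (p → ¬r), and ¬r at every k in [7,j-1].
  j=7: rhs holds (empty prefix). k = 0.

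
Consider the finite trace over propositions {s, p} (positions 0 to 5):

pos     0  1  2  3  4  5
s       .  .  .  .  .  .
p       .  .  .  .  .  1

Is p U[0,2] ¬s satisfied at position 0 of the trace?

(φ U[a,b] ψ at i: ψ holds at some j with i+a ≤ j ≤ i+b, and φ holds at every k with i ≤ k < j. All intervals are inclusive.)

Need some j in [0,2] with ¬s, and p at every k in [0,j-1].
  j=0: ¬s holds; no prefix to check → satisfied.

Yes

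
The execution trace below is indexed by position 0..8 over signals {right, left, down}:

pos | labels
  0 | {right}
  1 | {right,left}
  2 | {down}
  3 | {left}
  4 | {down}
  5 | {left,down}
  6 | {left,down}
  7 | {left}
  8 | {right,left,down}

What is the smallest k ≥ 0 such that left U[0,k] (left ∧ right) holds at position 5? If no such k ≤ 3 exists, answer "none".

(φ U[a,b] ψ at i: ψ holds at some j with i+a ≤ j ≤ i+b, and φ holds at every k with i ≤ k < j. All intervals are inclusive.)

Need earliest j ≥ 5 with (left ∧ right), and left at every k in [5,j-1].
  j=5: rhs fails.
  j=6: rhs fails.
  j=7: rhs fails.
  j=8: rhs holds; lhs holds on [5,7]. k = 3.

3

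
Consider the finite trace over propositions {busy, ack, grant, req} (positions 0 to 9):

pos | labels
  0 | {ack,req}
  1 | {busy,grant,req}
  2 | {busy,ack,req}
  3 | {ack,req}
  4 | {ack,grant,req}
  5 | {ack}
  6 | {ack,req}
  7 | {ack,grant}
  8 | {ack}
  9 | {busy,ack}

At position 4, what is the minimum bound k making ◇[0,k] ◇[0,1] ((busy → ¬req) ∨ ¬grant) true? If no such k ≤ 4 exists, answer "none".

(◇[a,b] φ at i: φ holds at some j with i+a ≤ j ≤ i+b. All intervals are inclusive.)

Scan j = 4,5,… for ◇[0,1] ((busy → ¬req) ∨ ¬grant):
  j=4: holds
First hit at j=4, so smallest k = 4-4 = 0.

0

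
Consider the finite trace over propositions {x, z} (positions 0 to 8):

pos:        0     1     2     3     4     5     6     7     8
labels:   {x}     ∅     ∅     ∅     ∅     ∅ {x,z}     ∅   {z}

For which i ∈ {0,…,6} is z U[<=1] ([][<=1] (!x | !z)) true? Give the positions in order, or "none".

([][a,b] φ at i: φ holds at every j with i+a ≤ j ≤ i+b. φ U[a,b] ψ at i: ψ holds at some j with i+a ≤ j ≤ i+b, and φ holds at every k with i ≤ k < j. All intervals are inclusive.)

0, 1, 2, 3, 4, 6

Evaluate at each i in [0,6]:
  i=0: ✓ (rhs at j=0)
  i=1: ✓ (rhs at j=1)
  i=2: ✓ (rhs at j=2)
  i=3: ✓ (rhs at j=3)
  i=4: ✓ (rhs at j=4)
  i=5: ✗ (no rhs in [5,6])
  i=6: ✓ (rhs at j=7; lhs holds on [6,6])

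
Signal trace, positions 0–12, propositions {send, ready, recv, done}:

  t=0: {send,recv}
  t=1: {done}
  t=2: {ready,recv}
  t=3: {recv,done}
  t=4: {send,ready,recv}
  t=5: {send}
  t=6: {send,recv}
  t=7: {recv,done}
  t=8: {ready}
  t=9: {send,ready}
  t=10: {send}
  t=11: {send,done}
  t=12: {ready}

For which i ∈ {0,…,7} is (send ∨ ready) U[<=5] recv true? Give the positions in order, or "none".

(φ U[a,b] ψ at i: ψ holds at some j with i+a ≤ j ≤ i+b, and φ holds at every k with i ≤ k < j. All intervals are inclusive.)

Evaluate at each i in [0,7]:
  i=0: ✓ (rhs at j=0)
  i=1: ✗ (lhs fails at k=1 before rhs at j=2)
  i=2: ✓ (rhs at j=2)
  i=3: ✓ (rhs at j=3)
  i=4: ✓ (rhs at j=4)
  i=5: ✓ (rhs at j=6; lhs holds on [5,5])
  i=6: ✓ (rhs at j=6)
  i=7: ✓ (rhs at j=7)

0, 2, 3, 4, 5, 6, 7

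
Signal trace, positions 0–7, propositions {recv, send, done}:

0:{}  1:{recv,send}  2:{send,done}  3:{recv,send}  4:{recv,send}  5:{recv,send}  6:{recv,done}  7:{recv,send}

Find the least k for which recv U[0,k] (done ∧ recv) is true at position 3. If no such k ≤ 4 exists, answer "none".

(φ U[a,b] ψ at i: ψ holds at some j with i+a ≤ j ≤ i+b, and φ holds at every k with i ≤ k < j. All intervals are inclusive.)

3

Need earliest j ≥ 3 with (done ∧ recv), and recv at every k in [3,j-1].
  j=3: rhs fails.
  j=4: rhs fails.
  j=5: rhs fails.
  j=6: rhs holds; lhs holds on [3,5]. k = 3.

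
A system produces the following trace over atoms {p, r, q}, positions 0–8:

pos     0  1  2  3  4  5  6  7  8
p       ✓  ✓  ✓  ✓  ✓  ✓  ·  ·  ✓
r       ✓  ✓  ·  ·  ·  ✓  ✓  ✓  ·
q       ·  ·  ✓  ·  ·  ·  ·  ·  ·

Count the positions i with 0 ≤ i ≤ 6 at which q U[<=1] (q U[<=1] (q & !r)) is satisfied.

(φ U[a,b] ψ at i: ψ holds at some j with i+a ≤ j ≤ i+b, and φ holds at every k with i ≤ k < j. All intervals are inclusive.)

Evaluate at each i in [0,6]:
  i=0: ✗ (no rhs in [0,1])
  i=1: ✗ (lhs fails at k=1 before rhs at j=2)
  i=2: ✓ (rhs at j=2)
  i=3: ✗ (no rhs in [3,4])
  i=4: ✗ (no rhs in [4,5])
  i=5: ✗ (no rhs in [5,6])
  i=6: ✗ (no rhs in [6,7])
Positions where it holds: {2} → 1.

1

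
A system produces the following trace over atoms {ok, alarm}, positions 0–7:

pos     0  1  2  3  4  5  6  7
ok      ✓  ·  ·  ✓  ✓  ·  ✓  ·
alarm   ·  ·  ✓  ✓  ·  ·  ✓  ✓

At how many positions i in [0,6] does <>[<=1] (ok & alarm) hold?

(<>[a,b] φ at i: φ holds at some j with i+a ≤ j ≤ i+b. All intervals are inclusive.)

4

Evaluate at each i in [0,6]:
  i=0: ✗ (none in [0,1])
  i=1: ✗ (none in [1,2])
  i=2: ✓ (witness j=3)
  i=3: ✓ (witness j=3)
  i=4: ✗ (none in [4,5])
  i=5: ✓ (witness j=6)
  i=6: ✓ (witness j=6)
Positions where it holds: {2, 3, 5, 6} → 4.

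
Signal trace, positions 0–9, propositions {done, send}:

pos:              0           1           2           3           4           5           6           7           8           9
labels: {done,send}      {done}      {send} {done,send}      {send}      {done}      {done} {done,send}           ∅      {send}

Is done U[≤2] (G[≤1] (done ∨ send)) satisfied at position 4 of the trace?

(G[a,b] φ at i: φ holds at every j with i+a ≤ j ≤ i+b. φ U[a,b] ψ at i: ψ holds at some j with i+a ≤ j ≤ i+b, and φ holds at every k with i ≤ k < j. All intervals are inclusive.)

True

Need some j in [4,6] with G[≤1] (done ∨ send), and done at every k in [4,j-1].
  j=4: G[≤1] (done ∨ send) holds; no prefix to check → satisfied.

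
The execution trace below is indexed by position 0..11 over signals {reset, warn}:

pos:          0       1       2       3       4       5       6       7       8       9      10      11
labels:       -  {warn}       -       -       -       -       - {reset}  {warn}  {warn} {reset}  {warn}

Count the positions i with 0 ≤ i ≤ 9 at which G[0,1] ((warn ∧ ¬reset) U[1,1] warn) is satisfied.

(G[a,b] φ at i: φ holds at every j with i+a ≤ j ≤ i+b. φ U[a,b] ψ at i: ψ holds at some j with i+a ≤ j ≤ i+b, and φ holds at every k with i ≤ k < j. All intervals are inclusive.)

0

Evaluate at each i in [0,9]:
  i=0: ✗ (fails at j=0)
  i=1: ✗ (fails at j=1)
  i=2: ✗ (fails at j=2)
  i=3: ✗ (fails at j=3)
  i=4: ✗ (fails at j=4)
  i=5: ✗ (fails at j=5)
  i=6: ✗ (fails at j=6)
  i=7: ✗ (fails at j=7)
  i=8: ✗ (fails at j=9)
  i=9: ✗ (fails at j=9)
Positions where it holds: {} → 0.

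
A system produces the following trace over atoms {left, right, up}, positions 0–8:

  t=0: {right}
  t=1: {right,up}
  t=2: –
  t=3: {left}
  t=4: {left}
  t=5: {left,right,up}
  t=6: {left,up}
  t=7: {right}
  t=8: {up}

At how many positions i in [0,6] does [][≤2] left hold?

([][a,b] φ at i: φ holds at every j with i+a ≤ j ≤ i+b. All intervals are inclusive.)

2

Evaluate at each i in [0,6]:
  i=0: ✗ (fails at j=0)
  i=1: ✗ (fails at j=1)
  i=2: ✗ (fails at j=2)
  i=3: ✓ (all of [3,5])
  i=4: ✓ (all of [4,6])
  i=5: ✗ (fails at j=7)
  i=6: ✗ (fails at j=7)
Positions where it holds: {3, 4} → 2.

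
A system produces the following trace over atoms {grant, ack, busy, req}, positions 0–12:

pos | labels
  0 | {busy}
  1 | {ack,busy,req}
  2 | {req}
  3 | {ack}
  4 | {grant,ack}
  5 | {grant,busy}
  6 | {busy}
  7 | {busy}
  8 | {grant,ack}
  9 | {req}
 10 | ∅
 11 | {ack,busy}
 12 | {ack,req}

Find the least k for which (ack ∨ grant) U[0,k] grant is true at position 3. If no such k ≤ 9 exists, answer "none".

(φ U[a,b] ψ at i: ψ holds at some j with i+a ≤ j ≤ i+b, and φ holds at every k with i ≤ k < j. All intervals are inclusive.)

1

Need earliest j ≥ 3 with grant, and (ack ∨ grant) at every k in [3,j-1].
  j=3: rhs fails.
  j=4: rhs holds; lhs holds on [3,3]. k = 1.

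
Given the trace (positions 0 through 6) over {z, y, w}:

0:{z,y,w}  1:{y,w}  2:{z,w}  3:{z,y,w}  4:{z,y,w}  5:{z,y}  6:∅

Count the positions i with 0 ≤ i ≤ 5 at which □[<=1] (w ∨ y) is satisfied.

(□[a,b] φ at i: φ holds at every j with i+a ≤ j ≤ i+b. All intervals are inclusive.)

5

Evaluate at each i in [0,5]:
  i=0: ✓ (all of [0,1])
  i=1: ✓ (all of [1,2])
  i=2: ✓ (all of [2,3])
  i=3: ✓ (all of [3,4])
  i=4: ✓ (all of [4,5])
  i=5: ✗ (fails at j=6)
Positions where it holds: {0, 1, 2, 3, 4} → 5.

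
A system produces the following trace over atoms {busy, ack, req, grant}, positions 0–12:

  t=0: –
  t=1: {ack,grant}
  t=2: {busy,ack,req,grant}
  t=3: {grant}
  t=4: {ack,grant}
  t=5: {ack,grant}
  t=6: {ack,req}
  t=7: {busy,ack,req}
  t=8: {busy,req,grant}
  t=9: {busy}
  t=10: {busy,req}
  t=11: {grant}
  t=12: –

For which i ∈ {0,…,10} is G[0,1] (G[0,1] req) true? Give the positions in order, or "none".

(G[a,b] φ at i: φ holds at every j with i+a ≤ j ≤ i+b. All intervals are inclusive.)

6

Evaluate at each i in [0,10]:
  i=0: ✗ (fails at j=0)
  i=1: ✗ (fails at j=1)
  i=2: ✗ (fails at j=2)
  i=3: ✗ (fails at j=3)
  i=4: ✗ (fails at j=4)
  i=5: ✗ (fails at j=5)
  i=6: ✓ (all of [6,7])
  i=7: ✗ (fails at j=8)
  i=8: ✗ (fails at j=8)
  i=9: ✗ (fails at j=9)
  i=10: ✗ (fails at j=10)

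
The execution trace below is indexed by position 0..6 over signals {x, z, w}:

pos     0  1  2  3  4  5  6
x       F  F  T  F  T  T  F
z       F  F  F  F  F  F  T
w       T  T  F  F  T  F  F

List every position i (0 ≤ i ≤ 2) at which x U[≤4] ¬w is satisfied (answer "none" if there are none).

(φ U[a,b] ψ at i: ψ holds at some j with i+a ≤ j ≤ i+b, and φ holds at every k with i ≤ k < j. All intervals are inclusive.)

2

Evaluate at each i in [0,2]:
  i=0: ✗ (lhs fails at k=0 before rhs at j=2)
  i=1: ✗ (lhs fails at k=1 before rhs at j=2)
  i=2: ✓ (rhs at j=2)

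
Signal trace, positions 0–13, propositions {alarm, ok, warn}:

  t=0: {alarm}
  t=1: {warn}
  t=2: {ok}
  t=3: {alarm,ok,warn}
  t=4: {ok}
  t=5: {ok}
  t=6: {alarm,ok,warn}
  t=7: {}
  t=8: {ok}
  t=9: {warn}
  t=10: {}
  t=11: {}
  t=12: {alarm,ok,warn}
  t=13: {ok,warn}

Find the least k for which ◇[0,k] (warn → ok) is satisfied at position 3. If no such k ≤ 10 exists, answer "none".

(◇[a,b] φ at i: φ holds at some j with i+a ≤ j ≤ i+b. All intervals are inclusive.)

0

Scan j = 3,4,… for (warn → ok):
  j=3: holds
First hit at j=3, so smallest k = 3-3 = 0.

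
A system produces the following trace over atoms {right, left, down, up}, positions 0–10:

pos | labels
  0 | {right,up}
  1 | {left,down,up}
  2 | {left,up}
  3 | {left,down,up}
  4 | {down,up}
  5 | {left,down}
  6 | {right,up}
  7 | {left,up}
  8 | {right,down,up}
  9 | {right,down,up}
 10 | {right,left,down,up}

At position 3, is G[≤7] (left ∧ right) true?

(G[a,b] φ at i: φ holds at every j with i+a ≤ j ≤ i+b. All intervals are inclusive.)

Does not hold

Check (left ∧ right) at every j in [3,10]:
  j=3: false
  j=4: false
  j=5: false
  j=6: false
  j=7: false
  j=8: false
  j=9: false
  j=10: true
Fails at j=3 → formula fails.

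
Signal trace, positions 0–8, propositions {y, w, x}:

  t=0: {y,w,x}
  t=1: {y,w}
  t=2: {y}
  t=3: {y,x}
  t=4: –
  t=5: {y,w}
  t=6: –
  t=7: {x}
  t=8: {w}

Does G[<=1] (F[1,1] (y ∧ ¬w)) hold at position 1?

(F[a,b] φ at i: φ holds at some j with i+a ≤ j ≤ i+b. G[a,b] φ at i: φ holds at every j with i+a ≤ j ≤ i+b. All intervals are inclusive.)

Check F[1,1] (y ∧ ¬w) at every j in [1,2]:
  j=1: holds (witness at 2)
  j=2: holds (witness at 3)
All positions satisfy it → formula holds.

Yes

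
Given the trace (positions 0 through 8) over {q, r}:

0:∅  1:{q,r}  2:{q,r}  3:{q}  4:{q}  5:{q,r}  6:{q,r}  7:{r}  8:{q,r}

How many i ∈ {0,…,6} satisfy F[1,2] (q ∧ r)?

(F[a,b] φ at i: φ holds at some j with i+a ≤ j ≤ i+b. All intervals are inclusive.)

6

Evaluate at each i in [0,6]:
  i=0: ✓ (witness j=1)
  i=1: ✓ (witness j=2)
  i=2: ✗ (none in [3,4])
  i=3: ✓ (witness j=5)
  i=4: ✓ (witness j=5)
  i=5: ✓ (witness j=6)
  i=6: ✓ (witness j=8)
Positions where it holds: {0, 1, 3, 4, 5, 6} → 6.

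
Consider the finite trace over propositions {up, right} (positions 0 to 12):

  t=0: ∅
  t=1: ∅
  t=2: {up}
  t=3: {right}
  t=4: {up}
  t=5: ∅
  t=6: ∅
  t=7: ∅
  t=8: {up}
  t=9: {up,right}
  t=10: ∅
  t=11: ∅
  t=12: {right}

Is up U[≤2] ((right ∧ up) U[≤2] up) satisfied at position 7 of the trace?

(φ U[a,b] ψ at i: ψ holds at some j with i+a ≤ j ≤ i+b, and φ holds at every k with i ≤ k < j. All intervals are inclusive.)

No

Need some j in [7,9] with ((right ∧ up) U[≤2] up), and up at every k in [7,j-1].
  j=7: ((right ∧ up) U[≤2] up) — fails.
  j=8: ((right ∧ up) U[≤2] up) holds, but up fails at k=7 → not this j.
  j=9: ((right ∧ up) U[≤2] up) holds, but up fails at k=7 → not this j.
No j in the window works → until fails.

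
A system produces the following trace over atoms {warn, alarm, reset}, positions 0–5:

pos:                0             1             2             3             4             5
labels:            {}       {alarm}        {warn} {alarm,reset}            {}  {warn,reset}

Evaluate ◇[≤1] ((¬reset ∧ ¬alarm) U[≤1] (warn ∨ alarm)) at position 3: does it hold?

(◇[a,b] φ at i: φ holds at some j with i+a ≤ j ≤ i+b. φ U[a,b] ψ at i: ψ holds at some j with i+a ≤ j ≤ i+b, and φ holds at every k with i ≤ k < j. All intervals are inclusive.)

Yes

Check ((¬reset ∧ ¬alarm) U[≤1] (warn ∨ alarm)) at each j in [3,4]:
  j=3: holds
  j=4: holds
Found at j=3 → formula holds.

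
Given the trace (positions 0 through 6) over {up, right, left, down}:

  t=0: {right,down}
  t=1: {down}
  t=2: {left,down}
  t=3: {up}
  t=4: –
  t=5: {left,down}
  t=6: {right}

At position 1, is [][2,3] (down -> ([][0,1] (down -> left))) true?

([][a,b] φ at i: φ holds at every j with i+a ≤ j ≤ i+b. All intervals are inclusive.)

True

Check (down -> ([][0,1] (down -> left))) at every j in [3,4]:
  j=3: antecedent false → ✓
  j=4: antecedent false → ✓
All positions satisfy it → formula holds.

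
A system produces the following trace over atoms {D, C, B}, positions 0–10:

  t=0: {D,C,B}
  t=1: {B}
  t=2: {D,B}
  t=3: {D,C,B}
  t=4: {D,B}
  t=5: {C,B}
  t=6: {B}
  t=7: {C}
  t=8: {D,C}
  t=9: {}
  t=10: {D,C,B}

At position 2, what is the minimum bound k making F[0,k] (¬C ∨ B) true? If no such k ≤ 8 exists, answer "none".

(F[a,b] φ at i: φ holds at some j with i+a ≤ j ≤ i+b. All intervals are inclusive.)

0

Scan j = 2,3,… for (¬C ∨ B):
  j=2: holds
First hit at j=2, so smallest k = 2-2 = 0.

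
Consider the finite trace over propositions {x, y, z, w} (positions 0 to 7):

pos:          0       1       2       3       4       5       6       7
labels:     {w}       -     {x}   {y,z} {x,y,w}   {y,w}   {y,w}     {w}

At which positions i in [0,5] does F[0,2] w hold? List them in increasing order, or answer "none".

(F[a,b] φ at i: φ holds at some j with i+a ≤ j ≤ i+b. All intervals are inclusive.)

Evaluate at each i in [0,5]:
  i=0: ✓ (witness j=0)
  i=1: ✗ (none in [1,3])
  i=2: ✓ (witness j=4)
  i=3: ✓ (witness j=4)
  i=4: ✓ (witness j=4)
  i=5: ✓ (witness j=5)

0, 2, 3, 4, 5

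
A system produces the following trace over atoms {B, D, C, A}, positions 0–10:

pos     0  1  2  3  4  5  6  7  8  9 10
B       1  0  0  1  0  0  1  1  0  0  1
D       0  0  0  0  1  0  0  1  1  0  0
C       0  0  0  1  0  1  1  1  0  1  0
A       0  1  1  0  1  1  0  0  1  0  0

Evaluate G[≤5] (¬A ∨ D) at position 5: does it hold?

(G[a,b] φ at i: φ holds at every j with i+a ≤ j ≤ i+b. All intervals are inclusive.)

No

Check (¬A ∨ D) at every j in [5,10]:
  j=5: false
  j=6: true
  j=7: true
  j=8: true
  j=9: true
  j=10: true
Fails at j=5 → formula fails.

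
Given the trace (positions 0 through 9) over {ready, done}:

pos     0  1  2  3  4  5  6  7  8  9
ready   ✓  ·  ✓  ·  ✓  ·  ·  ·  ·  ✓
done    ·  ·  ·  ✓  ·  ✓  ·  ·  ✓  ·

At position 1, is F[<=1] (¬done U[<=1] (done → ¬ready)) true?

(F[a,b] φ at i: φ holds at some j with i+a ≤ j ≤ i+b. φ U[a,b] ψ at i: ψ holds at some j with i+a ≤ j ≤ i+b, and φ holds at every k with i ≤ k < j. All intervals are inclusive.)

True

Check (¬done U[<=1] (done → ¬ready)) at each j in [1,2]:
  j=1: holds
  j=2: holds
Found at j=1 → formula holds.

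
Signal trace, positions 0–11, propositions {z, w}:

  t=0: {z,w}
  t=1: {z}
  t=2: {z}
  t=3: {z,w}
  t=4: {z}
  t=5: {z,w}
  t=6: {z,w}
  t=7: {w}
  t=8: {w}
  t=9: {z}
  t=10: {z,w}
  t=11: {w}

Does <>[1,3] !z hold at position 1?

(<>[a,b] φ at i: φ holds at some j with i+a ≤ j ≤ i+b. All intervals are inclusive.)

Does not hold

Check !z at each j in [2,4]:
  j=2: false
  j=3: false
  j=4: false
No position in the window satisfies it → formula fails.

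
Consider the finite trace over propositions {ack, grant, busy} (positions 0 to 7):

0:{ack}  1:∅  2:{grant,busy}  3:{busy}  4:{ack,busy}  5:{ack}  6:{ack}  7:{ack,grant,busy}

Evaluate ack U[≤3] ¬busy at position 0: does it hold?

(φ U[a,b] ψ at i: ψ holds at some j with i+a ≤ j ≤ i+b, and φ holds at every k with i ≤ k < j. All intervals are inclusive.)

Yes

Need some j in [0,3] with ¬busy, and ack at every k in [0,j-1].
  j=0: ¬busy holds; no prefix to check → satisfied.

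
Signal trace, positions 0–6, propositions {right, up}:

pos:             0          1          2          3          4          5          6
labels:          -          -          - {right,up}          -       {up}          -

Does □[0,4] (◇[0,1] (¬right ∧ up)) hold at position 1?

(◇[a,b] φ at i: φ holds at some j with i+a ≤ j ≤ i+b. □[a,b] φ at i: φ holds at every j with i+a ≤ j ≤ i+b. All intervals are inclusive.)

Check ◇[0,1] (¬right ∧ up) at every j in [1,5]:
  j=1: fails (none in [1,2])
  j=2: fails (none in [2,3])
  j=3: fails (none in [3,4])
  j=4: holds (witness at 5)
  j=5: holds (witness at 5)
Fails at j=1 → formula fails.

No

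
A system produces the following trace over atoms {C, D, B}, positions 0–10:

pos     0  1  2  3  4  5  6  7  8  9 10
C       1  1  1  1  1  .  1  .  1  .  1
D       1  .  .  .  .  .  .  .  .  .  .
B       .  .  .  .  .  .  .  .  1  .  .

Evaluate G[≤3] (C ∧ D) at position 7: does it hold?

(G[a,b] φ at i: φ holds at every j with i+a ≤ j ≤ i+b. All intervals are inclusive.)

Does not hold

Check (C ∧ D) at every j in [7,10]:
  j=7: false
  j=8: false
  j=9: false
  j=10: false
Fails at j=7 → formula fails.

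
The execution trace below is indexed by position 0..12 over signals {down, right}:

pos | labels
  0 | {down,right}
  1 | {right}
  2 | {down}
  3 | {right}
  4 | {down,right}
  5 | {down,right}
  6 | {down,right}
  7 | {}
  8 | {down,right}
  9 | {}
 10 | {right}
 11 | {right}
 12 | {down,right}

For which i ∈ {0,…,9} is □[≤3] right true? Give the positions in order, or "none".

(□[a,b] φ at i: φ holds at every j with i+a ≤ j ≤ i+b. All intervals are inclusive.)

Evaluate at each i in [0,9]:
  i=0: ✗ (fails at j=2)
  i=1: ✗ (fails at j=2)
  i=2: ✗ (fails at j=2)
  i=3: ✓ (all of [3,6])
  i=4: ✗ (fails at j=7)
  i=5: ✗ (fails at j=7)
  i=6: ✗ (fails at j=7)
  i=7: ✗ (fails at j=7)
  i=8: ✗ (fails at j=9)
  i=9: ✗ (fails at j=9)

3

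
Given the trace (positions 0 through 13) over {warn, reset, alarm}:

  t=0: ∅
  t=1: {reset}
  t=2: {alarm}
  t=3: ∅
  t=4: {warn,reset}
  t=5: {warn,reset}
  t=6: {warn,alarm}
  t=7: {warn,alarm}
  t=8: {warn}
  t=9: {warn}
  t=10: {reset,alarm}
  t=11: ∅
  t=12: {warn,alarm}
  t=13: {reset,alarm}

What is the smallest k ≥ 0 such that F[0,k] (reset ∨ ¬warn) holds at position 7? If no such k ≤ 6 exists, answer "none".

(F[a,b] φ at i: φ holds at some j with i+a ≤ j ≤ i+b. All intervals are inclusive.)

Scan j = 7,8,… for (reset ∨ ¬warn):
  j=7: fails
  j=8: fails
  j=9: fails
  j=10: holds
First hit at j=10, so smallest k = 10-7 = 3.

3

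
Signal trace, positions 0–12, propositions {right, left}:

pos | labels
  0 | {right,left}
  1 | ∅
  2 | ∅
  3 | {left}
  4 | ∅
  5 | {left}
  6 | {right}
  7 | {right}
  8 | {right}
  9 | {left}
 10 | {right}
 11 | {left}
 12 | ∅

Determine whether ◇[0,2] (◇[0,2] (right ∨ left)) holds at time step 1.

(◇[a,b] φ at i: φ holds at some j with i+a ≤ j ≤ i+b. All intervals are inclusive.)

True

Check ◇[0,2] (right ∨ left) at each j in [1,3]:
  j=1: holds (witness at 3)
  j=2: holds (witness at 3)
  j=3: holds (witness at 3)
Found at j=1 → formula holds.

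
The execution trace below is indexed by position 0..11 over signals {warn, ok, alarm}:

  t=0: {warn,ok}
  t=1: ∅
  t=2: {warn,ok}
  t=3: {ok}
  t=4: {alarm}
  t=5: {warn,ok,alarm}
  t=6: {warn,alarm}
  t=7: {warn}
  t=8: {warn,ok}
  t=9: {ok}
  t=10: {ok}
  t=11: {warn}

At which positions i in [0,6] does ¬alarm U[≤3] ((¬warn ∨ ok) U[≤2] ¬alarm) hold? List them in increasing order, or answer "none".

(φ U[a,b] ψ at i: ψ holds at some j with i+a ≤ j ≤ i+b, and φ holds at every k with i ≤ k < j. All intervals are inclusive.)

0, 1, 2, 3

Evaluate at each i in [0,6]:
  i=0: ✓ (rhs at j=0)
  i=1: ✓ (rhs at j=1)
  i=2: ✓ (rhs at j=2)
  i=3: ✓ (rhs at j=3)
  i=4: ✗ (lhs fails at k=4 before rhs at j=7)
  i=5: ✗ (lhs fails at k=5 before rhs at j=7)
  i=6: ✗ (lhs fails at k=6 before rhs at j=7)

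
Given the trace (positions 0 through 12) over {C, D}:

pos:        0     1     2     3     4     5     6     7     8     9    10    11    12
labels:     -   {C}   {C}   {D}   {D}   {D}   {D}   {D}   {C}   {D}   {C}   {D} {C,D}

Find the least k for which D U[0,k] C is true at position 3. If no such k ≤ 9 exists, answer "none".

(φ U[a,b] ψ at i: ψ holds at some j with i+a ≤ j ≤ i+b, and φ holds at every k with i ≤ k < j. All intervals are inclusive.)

Need earliest j ≥ 3 with C, and D at every k in [3,j-1].
  j=3: rhs fails.
  j=4: rhs fails.
  j=5: rhs fails.
  j=6: rhs fails.
  j=7: rhs fails.
  j=8: rhs holds; lhs holds on [3,7]. k = 5.

5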